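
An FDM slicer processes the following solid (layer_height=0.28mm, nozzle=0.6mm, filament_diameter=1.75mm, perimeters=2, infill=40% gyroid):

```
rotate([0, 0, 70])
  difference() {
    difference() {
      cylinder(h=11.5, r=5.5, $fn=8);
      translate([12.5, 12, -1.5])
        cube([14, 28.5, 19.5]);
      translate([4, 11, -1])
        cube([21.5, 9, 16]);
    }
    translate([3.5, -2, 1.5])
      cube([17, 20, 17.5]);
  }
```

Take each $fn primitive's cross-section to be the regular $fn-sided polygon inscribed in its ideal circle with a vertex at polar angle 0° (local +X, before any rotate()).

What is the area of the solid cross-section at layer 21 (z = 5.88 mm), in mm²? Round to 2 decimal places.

77.71 mm²

At z = 5.88 mm: the r=5.5 cylinder contributes a regular 8-gon of circumradius 5.5 (area = (8/2)·5.500²·sin(360°/8) = 85.56 mm²); the cube at (12.5, 12) (footprint 14×28.5) is included at this height (area 399.00 mm²); the cube at (4, 11) (footprint 21.5×9) is included at this height (area 193.50 mm²); After the difference (first − rest): starting from the r=5.5 cylinder (85.56 mm²), the 14×28.5 cube at (12.5, 12) misses the remaining region (no effect); the 21.5×9 cube at (4, 11) misses the remaining region (no effect) — area = 85.56 mm²; the 17×20 cube at (3.5, -2) contributes its full rectangle (area 340.00 mm²); Subtracting the remaining from the first: starting from that combined region (85.56 mm²), the 17×20 cube at (3.5, -2) partially overlaps it — only the 7.85 mm² overlap (of its 340.00 mm²) is removed, clipping the outline — area = 77.71 mm²; (rotated 70° about Z; rotation is an isometry so areas/perimeters/island counts are preserved). Overall, the cross-section is a single solid region. Net area = 77.71 mm².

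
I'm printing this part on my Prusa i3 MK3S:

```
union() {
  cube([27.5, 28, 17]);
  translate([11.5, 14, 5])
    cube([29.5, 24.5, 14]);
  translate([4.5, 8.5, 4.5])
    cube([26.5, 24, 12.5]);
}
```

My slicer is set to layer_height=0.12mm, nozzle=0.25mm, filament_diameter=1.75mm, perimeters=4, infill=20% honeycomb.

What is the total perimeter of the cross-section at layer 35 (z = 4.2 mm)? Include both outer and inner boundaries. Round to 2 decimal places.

111.00 mm

At z = 4.2 mm: the cube (footprint 27.5×28) is included at this height (perimeter 111.00 mm); the cube at (11.5, 14) is absent (z outside [5, 19]); the cube at (4.5, 8.5) is absent (z outside [4.5, 17]); Taking the union: only the 27.5×28 cube is present, so the union is just that shape — boundary = 111.00 mm. Overall, the cross-section is a single solid region. Total boundary length (outer) = 111.00 mm.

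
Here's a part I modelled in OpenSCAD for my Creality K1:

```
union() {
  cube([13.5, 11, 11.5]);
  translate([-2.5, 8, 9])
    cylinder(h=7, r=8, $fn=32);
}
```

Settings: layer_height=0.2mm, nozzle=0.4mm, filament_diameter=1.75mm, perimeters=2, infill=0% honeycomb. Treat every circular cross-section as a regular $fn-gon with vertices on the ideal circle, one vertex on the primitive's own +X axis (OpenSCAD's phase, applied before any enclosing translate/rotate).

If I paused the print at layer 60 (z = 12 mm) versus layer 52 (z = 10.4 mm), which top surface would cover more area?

layer 52 (z = 10.4 mm)

Layer 60 (z = 12): the cube does not reach this height (z outside [0, 11.5]); the r=8 cylinder at (-2.5, 8) gives a regular 32-gon of circumradius 8 (constant along its height) (area = (32/2)·8.000²·sin(360°/32) = 199.77 mm²); Merging all regions: only the r=8 cylinder at (-2.5, 8) is present, so the union is just that shape — area = 199.77 mm². So its area = 199.77 mm². Layer 52 (z = 10.4): the cube (footprint 13.5×11) is included at this height (area 148.50 mm²); the r=8 cylinder at (-2.5, 8) gives a regular 32-gon of circumradius 8 (constant along its height) (area = (32/2)·8.000²·sin(360°/32) = 199.77 mm²); Merging all regions: the regions partially overlap — summed areas 348.27 mm² minus the doubly-counted overlap 46.19 mm² gives 302.09 mm² — area = 302.09 mm². So its area = 302.09 mm². Layer 52 is larger (302.09 vs 199.77 mm²).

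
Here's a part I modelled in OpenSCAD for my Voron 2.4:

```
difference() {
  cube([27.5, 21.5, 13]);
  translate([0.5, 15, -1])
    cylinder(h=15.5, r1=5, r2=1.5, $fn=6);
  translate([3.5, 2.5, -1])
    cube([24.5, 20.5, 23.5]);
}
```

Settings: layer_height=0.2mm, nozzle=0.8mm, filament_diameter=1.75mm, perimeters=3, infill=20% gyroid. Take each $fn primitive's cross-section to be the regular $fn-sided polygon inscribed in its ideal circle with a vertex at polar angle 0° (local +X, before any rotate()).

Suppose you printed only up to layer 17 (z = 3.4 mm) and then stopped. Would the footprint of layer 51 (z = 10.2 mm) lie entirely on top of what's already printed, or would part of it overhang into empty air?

part overhangs

Compare the two slices. At z = 3.4: the 27.5×21.5 cube contributes its full rectangle (area 591.25 mm²); the cone at (0.5, 15) contributes a regular 6-gon of circumradius 4.006 (interpolated between r1=5 and r2=1.5 at t=0.284) (area = (6/2)·4.006²·sin(360°/6) = 41.70 mm²); the 24.5×20.5 cube at (3.5, 2.5) contributes its full rectangle (area 502.25 mm²); After the difference (first − rest): starting from the 27.5×21.5 cube (591.25 mm²), the cone at (0.5, 15) partially overlaps it — only the 24.32 mm² overlap (of its 41.70 mm²) is removed, clipping the outline; the 24.5×20.5 cube at (3.5, 2.5) partially overlaps it — only the 454.25 mm² overlap (of its 502.25 mm²) is removed, clipping the outline — area = 112.68 mm². At z = 10.2: the cube is present — its section is the full 27.5×21.5 rectangle (area 591.25 mm²); the cone at (0.5, 15) (r1=5→r2=1.5) has section circumradius 2.471 here — a regular 6-gon (area = (6/2)·2.471²·sin(360°/6) = 15.86 mm²); the cube at (3.5, 2.5) (footprint 24.5×20.5) is included at this height (area 502.25 mm²); Taking the first minus the rest: starting from the 27.5×21.5 cube (591.25 mm²), the cone at (0.5, 15) partially overlaps it — only the 10.07 mm² overlap (of its 15.86 mm²) is removed, clipping the outline; the 24.5×20.5 cube at (3.5, 2.5) partially overlaps it — only the 456.00 mm² overlap (of its 502.25 mm²) is removed, clipping the outline — area = 125.18 mm². Checking containment: at z = 10.2 the cross-section extends beyond the z = 3.4 cross-section by about 12.50 mm².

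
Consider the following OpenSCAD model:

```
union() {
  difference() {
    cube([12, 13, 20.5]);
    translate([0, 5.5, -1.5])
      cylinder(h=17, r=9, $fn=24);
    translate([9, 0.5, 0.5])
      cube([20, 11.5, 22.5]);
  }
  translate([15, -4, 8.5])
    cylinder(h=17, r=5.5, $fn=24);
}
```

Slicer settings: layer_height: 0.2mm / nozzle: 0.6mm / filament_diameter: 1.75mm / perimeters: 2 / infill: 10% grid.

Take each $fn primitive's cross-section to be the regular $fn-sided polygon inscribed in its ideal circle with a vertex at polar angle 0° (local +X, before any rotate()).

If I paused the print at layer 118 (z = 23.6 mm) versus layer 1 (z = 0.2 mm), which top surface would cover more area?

Layer 118 (z = 23.6): the cube is not intersected at this z (z outside [0, 20.5]); the cylinder at (0, 5.5) is absent (z outside [-1.5, 15.5]); the cube at (9, 0.5) is not intersected at this z (z outside [0.5, 23]); After the difference (first − rest): the first operand is absent here, so nothing remains; the r=5.5 cylinder at (15, -4) contributes a regular 24-gon of circumradius 5.5 (area = (24/2)·5.500²·sin(360°/24) = 93.95 mm²); Combining (union): only the r=5.5 cylinder at (15, -4) is present, so the union is just that shape — area = 93.95 mm². So its area = 93.95 mm². Layer 1 (z = 0.2): the cube is present — its section is the full 12×13 rectangle (area 156.00 mm²); the cylinder at (0, 5.5): section is a regular 24-gon, circumradius r=9 (area = (24/2)·9.000²·sin(360°/24) = 251.57 mm²); the cube at (9, 0.5) is not intersected at this z (z outside [0.5, 23]); Subtracting the remaining from the first: starting from the 12×13 cube (156.00 mm²), the r=9 cylinder at (0, 5.5) partially overlaps it — only the 104.00 mm² overlap (of its 251.57 mm²) is removed, clipping the outline — area = 52.00 mm²; the cylinder at (15, -4) is not intersected at this z (z outside [8.5, 25.5]); Combining (union): only the result so far is present, so the union is just that shape — area = 52.00 mm². So its area = 52.00 mm². Layer 118 is larger (93.95 vs 52.00 mm²).

layer 118 (z = 23.6 mm)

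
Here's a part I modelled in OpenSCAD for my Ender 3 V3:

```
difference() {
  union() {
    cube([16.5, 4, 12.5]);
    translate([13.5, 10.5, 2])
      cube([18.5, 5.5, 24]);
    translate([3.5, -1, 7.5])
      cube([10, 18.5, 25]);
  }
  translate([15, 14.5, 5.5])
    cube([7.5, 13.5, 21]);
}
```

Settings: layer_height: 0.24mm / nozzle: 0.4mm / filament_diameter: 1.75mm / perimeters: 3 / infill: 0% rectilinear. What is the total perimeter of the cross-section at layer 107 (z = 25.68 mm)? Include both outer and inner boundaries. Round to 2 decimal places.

At z = 25.68 mm: the cube does not reach this height (z outside [0, 12.5]); the 18.5×5.5 cube at (13.5, 10.5) contributes its full rectangle (perimeter 48.00 mm); the 10×18.5 cube at (3.5, -1) contributes its full rectangle (perimeter 57.00 mm); Taking the union: the 2 present regions share edge segments without overlapping in area, so areas simply add but the touching pieces fuse into one outline (the shared edge portions become interior and drop out of the boundary) — boundary = 94.00 mm; the 7.5×13.5 cube at (15, 14.5) contributes its full rectangle (perimeter 42.00 mm); After the difference (first − rest): starting from that combined region, the 7.5×13.5 cube at (15, 14.5) partially overlaps it — only the 11.25 mm² overlap (of its 101.25 mm²) is removed, clipping the outline — boundary = 97.00 mm. Overall, the cross-section is a single solid region. Total boundary length (outer) = 97.00 mm.

97.00 mm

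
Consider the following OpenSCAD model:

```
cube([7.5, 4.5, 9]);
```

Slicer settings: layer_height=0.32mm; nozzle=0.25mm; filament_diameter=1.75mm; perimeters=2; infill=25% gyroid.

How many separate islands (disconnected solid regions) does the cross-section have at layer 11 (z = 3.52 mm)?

1

At z = 3.52 mm: the cube is present — its section is the full 7.5×4.5 rectangle. Overall, the cross-section is a single solid region. Island count = 1.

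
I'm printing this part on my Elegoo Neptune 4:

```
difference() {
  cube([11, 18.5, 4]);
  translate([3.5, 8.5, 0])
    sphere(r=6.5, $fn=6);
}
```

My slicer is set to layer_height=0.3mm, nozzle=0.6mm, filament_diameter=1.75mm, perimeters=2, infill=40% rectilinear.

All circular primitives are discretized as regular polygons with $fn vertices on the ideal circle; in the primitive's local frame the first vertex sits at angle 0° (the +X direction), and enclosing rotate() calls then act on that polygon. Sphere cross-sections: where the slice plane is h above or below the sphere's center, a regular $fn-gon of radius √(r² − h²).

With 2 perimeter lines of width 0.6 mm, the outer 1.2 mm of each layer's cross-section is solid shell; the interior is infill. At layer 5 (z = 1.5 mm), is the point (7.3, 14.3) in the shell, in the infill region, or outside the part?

At z = 1.5 mm: the 11×18.5 cube contributes its full rectangle; the r=6.5 sphere at (3.5, 8.5) contributes a regular 6-gon of circumradius √(6.5²−1.5²) = 6.325; Subtracting the remaining from the first: starting from the 11×18.5 cube, the r=6.5 sphere at (3.5, 8.5) partially overlaps it — only the 90.10 mm² overlap (of its 103.92 mm²) is removed, clipping the outline — 1 connected region. Overall, the cross-section is a single solid region. The nearest boundary edge runs (9.82, 8.50)→(6.66, 13.98); distance from the point to it = 0.71 mm. The point is inside the cross-section, 0.71 mm from the nearest boundary — within the 1.2 mm shell band (2 × 0.6).

shell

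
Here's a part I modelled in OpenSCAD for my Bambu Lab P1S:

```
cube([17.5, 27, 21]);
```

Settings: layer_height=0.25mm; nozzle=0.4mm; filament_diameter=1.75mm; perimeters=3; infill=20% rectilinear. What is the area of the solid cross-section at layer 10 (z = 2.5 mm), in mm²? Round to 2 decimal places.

472.50 mm²

At z = 2.5 mm: the 17.5×27 cube contributes its full rectangle (area 472.50 mm²). Overall, the cross-section is a single solid region. Net area = 472.50 mm².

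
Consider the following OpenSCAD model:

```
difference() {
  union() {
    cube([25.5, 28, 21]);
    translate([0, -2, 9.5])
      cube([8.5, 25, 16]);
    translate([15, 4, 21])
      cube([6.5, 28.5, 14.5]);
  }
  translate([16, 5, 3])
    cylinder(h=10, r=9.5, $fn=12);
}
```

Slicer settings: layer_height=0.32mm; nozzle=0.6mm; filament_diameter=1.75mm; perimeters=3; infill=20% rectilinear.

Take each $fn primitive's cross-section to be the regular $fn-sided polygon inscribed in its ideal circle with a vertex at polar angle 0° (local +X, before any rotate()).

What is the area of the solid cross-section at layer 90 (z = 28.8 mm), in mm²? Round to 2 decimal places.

185.25 mm²

At z = 28.8 mm: the cube is absent (z outside [0, 21]); the cube at (0, -2) is not intersected at this z (z outside [9.5, 25.5]); the 6.5×28.5 cube at (15, 4) contributes its full rectangle (area 185.25 mm²); Merging all regions: only the 6.5×28.5 cube at (15, 4) is present, so the union is just that shape — area = 185.25 mm²; the cylinder at (16, 5) does not reach this height (z outside [3, 13]); After the difference (first − rest): none of the subtracted shapes is present at this height, so that combined region is unchanged — area = 185.25 mm². Overall, the cross-section is a single solid region. Net area = 185.25 mm².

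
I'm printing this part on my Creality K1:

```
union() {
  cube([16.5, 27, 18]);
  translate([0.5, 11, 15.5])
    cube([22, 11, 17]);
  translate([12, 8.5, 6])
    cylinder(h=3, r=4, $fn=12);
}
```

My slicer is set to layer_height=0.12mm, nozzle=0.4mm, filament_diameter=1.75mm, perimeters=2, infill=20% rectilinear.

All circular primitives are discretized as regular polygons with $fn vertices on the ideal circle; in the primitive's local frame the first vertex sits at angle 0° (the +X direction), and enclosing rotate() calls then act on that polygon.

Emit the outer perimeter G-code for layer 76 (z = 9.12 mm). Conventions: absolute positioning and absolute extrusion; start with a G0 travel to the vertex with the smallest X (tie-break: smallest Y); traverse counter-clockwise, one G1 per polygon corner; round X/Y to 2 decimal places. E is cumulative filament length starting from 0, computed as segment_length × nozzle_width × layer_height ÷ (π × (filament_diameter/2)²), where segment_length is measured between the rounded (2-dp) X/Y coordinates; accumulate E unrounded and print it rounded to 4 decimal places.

G0 X0.00 Y0.00 Z9.12
G1 X16.50 Y0.00 E0.3293
G1 X16.50 Y27.00 E0.8681
G1 X0.00 Y27.00 E1.1974
G1 X0.00 Y0.00 E1.7362

At z = 9.12 mm: the 16.5×27 cube contributes its full rectangle; the cube at (0.5, 11) is absent (z outside [15.5, 32.5]); the cylinder at (12, 8.5) does not reach this height (z outside [6, 9]); Combining (union): only the 16.5×27 cube is present, so the union is just that shape — 1 connected region. The outline is a single polygon with 4 vertices. Extrusion per mm of travel: 0.4 × 0.12 / (π × 0.875²) = 0.019956. Accumulating E over each segment gives final E = 1.7362.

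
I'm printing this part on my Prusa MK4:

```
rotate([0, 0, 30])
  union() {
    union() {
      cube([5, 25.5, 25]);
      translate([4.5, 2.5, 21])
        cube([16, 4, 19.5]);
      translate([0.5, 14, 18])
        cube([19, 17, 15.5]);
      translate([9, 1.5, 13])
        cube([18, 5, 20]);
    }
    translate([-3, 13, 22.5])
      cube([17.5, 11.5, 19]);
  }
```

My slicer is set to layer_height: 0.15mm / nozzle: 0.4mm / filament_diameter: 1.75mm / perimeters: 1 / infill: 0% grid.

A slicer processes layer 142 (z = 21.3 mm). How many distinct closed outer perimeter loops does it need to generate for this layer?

At z = 21.3 mm: the cube (footprint 5×25.5) is included at this height; the cube at (4.5, 2.5) is present — its section is the full 16×4 rectangle; the cube at (0.5, 14) (footprint 19×17) is included at this height; the 18×5 cube at (9, 1.5) contributes its full rectangle; Merging all regions: the regions partially overlap (shared area 99.75 mm²), so overlapping operands fuse into one piece — 1 connected region; the cube at (-3, 13) is not intersected at this z (z outside [22.5, 41.5]); Merging all regions: only the result so far is present, so the union is just that shape — 1 connected region; (rotated 30° about Z; rotation is an isometry so areas/perimeters/island counts are preserved). The result has 1 disconnected region.

1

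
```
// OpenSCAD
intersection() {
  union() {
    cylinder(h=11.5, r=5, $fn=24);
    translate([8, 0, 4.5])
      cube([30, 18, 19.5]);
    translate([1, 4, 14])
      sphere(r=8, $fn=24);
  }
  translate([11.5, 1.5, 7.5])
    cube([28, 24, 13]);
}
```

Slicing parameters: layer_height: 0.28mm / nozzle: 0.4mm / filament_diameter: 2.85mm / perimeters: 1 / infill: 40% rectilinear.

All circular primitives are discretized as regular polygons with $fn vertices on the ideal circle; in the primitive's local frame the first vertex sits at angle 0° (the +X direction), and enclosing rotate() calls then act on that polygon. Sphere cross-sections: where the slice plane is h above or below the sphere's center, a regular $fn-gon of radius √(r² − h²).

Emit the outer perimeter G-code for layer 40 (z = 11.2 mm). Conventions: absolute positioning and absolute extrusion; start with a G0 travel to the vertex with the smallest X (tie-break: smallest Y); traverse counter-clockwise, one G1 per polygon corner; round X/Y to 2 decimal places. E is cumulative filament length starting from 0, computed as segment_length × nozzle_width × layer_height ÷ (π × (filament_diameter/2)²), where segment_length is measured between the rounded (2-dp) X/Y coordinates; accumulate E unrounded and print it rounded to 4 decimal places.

At z = 11.2 mm: the r=5 cylinder contributes a regular 24-gon of circumradius 5; the cube at (8, 0) is present — its section is the full 30×18 rectangle; the sphere at (1, 4): section is a regular 24-gon, circumradius = √(r²−h²) = √(8²−2.8²) = 7.494; Combining (union): the regions partially overlap (shared area 67.28 mm²), so overlapping operands fuse into one piece — 1 connected region; the cube at (11.5, 1.5) is present — its section is the full 28×24 rectangle; Taking the intersection: the 28×24 cube at (11.5, 1.5) partially overlaps that combined region; clipping to the common part keeps 437.25 mm² — 1 connected region. The outline is a single polygon with 4 vertices. Extrusion per mm of travel: 0.4 × 0.28 / (π × 1.425²) = 0.017557. Accumulating E over each segment gives final E = 1.5099.

G0 X11.50 Y1.50 Z11.20
G1 X38.00 Y1.50 E0.4652
G1 X38.00 Y18.00 E0.7549
G1 X11.50 Y18.00 E1.2202
G1 X11.50 Y1.50 E1.5099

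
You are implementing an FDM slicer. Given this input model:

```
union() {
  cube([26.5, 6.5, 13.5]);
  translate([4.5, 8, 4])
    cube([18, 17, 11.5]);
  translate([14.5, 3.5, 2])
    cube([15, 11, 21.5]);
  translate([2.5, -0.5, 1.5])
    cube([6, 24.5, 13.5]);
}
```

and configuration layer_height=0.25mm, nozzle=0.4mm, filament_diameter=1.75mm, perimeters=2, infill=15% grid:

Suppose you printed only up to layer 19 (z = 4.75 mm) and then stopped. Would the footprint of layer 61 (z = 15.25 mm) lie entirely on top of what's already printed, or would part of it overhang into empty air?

entirely on top

Compare the two slices. At z = 4.75: the 26.5×6.5 cube contributes its full rectangle (area 172.25 mm²); the cube at (4.5, 8) (footprint 18×17) is included at this height (area 306.00 mm²); the 15×11 cube at (14.5, 3.5) contributes its full rectangle (area 165.00 mm²); the cube at (2.5, -0.5) is present — its section is the full 6×24.5 rectangle (area 147.00 mm²); Combining (union): the regions partially overlap — summed areas 790.25 mm² minus the doubly-counted overlap 191.00 mm² gives 599.25 mm² — area = 599.25 mm². At z = 15.25: the cube is absent (z outside [0, 13.5]); the cube at (4.5, 8) is present — its section is the full 18×17 rectangle (area 306.00 mm²); the cube at (14.5, 3.5) is present — its section is the full 15×11 rectangle (area 165.00 mm²); the cube at (2.5, -0.5) is absent (z outside [1.5, 15]); Taking the union: the regions partially overlap — summed areas 471.00 mm² minus the doubly-counted overlap 52.00 mm² gives 419.00 mm² — area = 419.00 mm². Checking containment: the cross-section at z = 15.25 is a subset of the cross-section at z = 4.75.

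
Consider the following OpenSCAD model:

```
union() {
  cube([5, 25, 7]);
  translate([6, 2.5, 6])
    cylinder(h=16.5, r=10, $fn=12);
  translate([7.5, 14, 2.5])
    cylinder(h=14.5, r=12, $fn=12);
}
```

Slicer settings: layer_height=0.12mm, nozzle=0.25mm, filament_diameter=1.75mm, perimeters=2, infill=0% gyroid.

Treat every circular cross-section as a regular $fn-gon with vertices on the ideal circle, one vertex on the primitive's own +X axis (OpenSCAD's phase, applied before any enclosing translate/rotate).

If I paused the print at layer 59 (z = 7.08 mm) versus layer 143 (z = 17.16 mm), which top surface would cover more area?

Layer 59 (z = 7.08): the cube is not intersected at this z (z outside [0, 7]); the cylinder at (6, 2.5): section is a regular 12-gon, circumradius r=10 (area = (12/2)·10.000²·sin(360°/12) = 300.00 mm²); the r=12 cylinder at (7.5, 14) gives a regular 12-gon of circumradius 12 (constant along its height) (area = (12/2)·12.000²·sin(360°/12) = 432.00 mm²); Taking the union: the regions partially overlap — summed areas 732.00 mm² minus the doubly-counted overlap 125.24 mm² gives 606.76 mm² — area = 606.76 mm². So its area = 606.76 mm². Layer 143 (z = 17.16): the cube is absent (z outside [0, 7]); the r=10 cylinder at (6, 2.5) gives a regular 12-gon of circumradius 10 (constant along its height) (area = (12/2)·10.000²·sin(360°/12) = 300.00 mm²); the cylinder at (7.5, 14) is not intersected at this z (z outside [2.5, 17]); Combining (union): only the r=10 cylinder at (6, 2.5) is present, so the union is just that shape — area = 300.00 mm². So its area = 300.00 mm². Layer 59 is larger (606.76 vs 300.00 mm²).

layer 59 (z = 7.08 mm)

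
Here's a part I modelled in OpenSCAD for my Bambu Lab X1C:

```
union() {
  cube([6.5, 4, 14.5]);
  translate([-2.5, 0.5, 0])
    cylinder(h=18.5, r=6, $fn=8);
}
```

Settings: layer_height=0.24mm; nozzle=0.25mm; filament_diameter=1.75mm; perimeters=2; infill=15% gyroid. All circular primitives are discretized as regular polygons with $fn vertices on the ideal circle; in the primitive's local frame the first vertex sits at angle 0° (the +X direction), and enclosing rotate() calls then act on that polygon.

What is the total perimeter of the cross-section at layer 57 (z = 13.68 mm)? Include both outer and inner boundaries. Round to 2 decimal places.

At z = 13.68 mm: the cube (footprint 6.5×4) is included at this height (perimeter 21.00 mm); the cylinder at (-2.5, 0.5): section is a regular 8-gon, circumradius r=6 (perimeter = 2·8·6.000·sin(180°/8) = 36.74 mm); Combining (union): the regions partially overlap (shared area 11.41 mm²), so the edge portions inside another operand are dropped and the merged outline is re-measured after clipping — boundary = 44.06 mm. Overall, the cross-section is a single solid region. Total boundary length (outer) = 44.06 mm.

44.06 mm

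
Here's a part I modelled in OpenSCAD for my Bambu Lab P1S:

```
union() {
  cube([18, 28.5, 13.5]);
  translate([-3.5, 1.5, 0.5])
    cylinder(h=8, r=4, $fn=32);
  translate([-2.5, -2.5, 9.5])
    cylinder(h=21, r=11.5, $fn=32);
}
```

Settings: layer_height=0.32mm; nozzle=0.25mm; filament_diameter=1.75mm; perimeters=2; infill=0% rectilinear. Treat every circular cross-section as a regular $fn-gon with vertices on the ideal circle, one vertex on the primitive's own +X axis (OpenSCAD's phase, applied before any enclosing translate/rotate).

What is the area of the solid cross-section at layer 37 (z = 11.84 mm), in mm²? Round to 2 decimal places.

At z = 11.84 mm: the cube (footprint 18×28.5) is included at this height (area 513.00 mm²); the cylinder at (-3.5, 1.5) does not reach this height (z outside [0.5, 8.5]); the cylinder at (-2.5, -2.5): section is a regular 32-gon, circumradius r=11.5 (area = (32/2)·11.500²·sin(360°/32) = 412.81 mm²); Combining (union): the regions partially overlap — summed areas 925.81 mm² minus the doubly-counted overlap 52.58 mm² gives 873.23 mm² — area = 873.23 mm². Overall, the cross-section is a single solid region. Net area = 873.23 mm².

873.23 mm²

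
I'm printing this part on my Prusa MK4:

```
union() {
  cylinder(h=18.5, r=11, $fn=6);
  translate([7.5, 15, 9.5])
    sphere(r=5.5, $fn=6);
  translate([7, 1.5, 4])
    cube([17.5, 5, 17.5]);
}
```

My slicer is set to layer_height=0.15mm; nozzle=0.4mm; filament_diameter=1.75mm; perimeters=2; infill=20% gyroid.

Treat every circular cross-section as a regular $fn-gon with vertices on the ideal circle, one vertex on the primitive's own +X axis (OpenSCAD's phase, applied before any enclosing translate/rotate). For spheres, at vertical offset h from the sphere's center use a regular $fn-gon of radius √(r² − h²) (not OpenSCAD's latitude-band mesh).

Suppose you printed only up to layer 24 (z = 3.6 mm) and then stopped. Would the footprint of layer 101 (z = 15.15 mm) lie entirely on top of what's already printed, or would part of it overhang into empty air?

part overhangs

Compare the two slices. At z = 3.6: the r=11 cylinder contributes a regular 6-gon of circumradius 11 (area = (6/2)·11.000²·sin(360°/6) = 314.37 mm²); the sphere at (7.5, 15) is not intersected at this z (|z−center|=5.900 > r=5.5); the cube at (7, 1.5) does not reach this height (z outside [4, 21.5]); Combining (union): only the r=11 cylinder is present, so the union is just that shape — area = 314.37 mm². At z = 15.15: the r=11 cylinder contributes a regular 6-gon of circumradius 11 (area = (6/2)·11.000²·sin(360°/6) = 314.37 mm²); the sphere at (7.5, 15) is absent (|z−center|=5.650 > r=5.5); the cube at (7, 1.5) is present — its section is the full 17.5×5 rectangle (area 87.50 mm²); Combining (union): the regions partially overlap — summed areas 401.87 mm² minus the doubly-counted overlap 8.45 mm² gives 393.41 mm² — area = 393.41 mm². Checking containment: at z = 15.15 the cross-section extends beyond the z = 3.6 cross-section by about 79.05 mm².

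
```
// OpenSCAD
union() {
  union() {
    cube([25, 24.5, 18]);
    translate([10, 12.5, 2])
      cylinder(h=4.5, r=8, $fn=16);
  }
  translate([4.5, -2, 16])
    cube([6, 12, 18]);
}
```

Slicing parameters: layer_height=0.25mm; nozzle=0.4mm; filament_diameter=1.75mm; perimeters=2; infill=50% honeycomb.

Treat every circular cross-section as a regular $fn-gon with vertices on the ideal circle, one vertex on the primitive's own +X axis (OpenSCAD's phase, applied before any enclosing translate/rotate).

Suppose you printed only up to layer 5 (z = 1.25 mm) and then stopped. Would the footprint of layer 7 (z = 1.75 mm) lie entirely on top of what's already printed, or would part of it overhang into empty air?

entirely on top

Compare the two slices. At z = 1.25: the cube (footprint 25×24.5) is included at this height (area 612.50 mm²); the cylinder at (10, 12.5) is not intersected at this z (z outside [2, 6.5]); Combining (union): only the 25×24.5 cube is present, so the union is just that shape — area = 612.50 mm²; the cube at (4.5, -2) is not intersected at this z (z outside [16, 34]); Merging all regions: only the result so far is present, so the union is just that shape — area = 612.50 mm². At z = 1.75: the 25×24.5 cube contributes its full rectangle (area 612.50 mm²); the cylinder at (10, 12.5) does not reach this height (z outside [2, 6.5]); Taking the union: only the 25×24.5 cube is present, so the union is just that shape — area = 612.50 mm²; the cube at (4.5, -2) is absent (z outside [16, 34]); Taking the union: only that combined region is present, so the union is just that shape — area = 612.50 mm². Checking containment: the cross-section at z = 1.75 is a subset of the cross-section at z = 1.25.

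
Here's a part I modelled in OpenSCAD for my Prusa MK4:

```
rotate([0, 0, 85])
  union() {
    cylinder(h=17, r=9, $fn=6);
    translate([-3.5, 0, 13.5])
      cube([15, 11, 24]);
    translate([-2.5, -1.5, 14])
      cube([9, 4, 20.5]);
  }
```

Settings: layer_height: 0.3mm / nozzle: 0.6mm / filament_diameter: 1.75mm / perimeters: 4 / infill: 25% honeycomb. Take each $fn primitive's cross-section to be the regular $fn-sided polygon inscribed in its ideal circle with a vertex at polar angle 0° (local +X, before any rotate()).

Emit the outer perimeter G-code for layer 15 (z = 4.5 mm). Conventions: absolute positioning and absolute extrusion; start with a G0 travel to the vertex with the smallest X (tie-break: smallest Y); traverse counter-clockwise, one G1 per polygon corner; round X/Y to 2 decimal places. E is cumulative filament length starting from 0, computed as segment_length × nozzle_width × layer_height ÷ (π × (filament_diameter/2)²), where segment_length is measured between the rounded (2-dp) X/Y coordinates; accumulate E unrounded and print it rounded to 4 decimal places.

G0 X-8.16 Y-3.80 Z4.50
G1 X-0.78 Y-8.97 E0.6743
G1 X7.37 Y-5.16 E1.3476
G1 X8.16 Y3.80 E2.0207
G1 X0.78 Y8.97 E2.6950
G1 X-7.37 Y5.16 E3.3683
G1 X-8.16 Y-3.80 E4.0414

At z = 4.5 mm: the r=9 cylinder gives a regular 6-gon of circumradius 9 (constant along its height); the cube at (-3.5, 0) is absent (z outside [13.5, 37.5]); the cube at (-2.5, -1.5) is absent (z outside [14, 34.5]); Combining (union): only the r=9 cylinder is present, so the union is just that shape — 1 connected region; (rotated 85° about Z; rotation is an isometry so areas/perimeters/island counts are preserved). The outline is a single polygon with 6 vertices. Extrusion per mm of travel: 0.6 × 0.3 / (π × 0.875²) = 0.074835. Accumulating E over each segment gives final E = 4.0414.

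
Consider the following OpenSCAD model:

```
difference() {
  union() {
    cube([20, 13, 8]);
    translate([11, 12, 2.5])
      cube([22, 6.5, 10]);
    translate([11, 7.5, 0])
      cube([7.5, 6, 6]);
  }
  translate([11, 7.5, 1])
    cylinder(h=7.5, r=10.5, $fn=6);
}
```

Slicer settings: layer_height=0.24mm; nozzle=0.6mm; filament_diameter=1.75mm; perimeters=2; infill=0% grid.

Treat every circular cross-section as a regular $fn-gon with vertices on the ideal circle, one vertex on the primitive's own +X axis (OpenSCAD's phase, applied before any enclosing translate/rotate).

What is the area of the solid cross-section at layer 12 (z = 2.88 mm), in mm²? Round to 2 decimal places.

152.25 mm²

At z = 2.88 mm: the cube (footprint 20×13) is included at this height (area 260.00 mm²); the cube at (11, 12) (footprint 22×6.5) is included at this height (area 143.00 mm²); the cube at (11, 7.5) (footprint 7.5×6) is included at this height (area 45.00 mm²); Combining (union): the regions partially overlap — summed areas 448.00 mm² minus the doubly-counted overlap 54.00 mm² gives 394.00 mm² — area = 394.00 mm²; the r=10.5 cylinder at (11, 7.5) gives a regular 6-gon of circumradius 10.5 (constant along its height) (area = (6/2)·10.500²·sin(360°/6) = 286.44 mm²); Subtracting the remaining from the first: starting from that combined region (394.00 mm²), the r=10.5 cylinder at (11, 7.5) partially overlaps it — only the 241.75 mm² overlap (of its 286.44 mm²) is removed, clipping the outline — area = 152.25 mm². Overall, the cross-section has 3 separate islands. Net area = 152.25 mm².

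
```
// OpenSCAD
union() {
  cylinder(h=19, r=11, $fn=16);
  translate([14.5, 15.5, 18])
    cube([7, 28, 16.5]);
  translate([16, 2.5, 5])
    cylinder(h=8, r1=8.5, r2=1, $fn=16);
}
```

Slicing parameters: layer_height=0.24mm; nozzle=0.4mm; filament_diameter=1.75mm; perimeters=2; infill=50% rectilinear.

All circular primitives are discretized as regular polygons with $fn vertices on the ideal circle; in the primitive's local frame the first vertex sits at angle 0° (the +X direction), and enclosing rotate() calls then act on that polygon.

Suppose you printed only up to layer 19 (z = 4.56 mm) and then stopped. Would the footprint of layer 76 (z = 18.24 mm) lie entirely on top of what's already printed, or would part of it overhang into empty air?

part overhangs

Compare the two slices. At z = 4.56: the r=11 cylinder contributes a regular 16-gon of circumradius 11 (area = (16/2)·11.000²·sin(360°/16) = 370.44 mm²); the cube at (14.5, 15.5) is absent (z outside [18, 34.5]); the cone at (16, 2.5) does not reach this height (z outside [5, 13]); Taking the union: only the r=11 cylinder is present, so the union is just that shape — area = 370.44 mm². At z = 18.24: the r=11 cylinder contributes a regular 16-gon of circumradius 11 (area = (16/2)·11.000²·sin(360°/16) = 370.44 mm²); the cube at (14.5, 15.5) (footprint 7×28) is included at this height (area 196.00 mm²); the cone at (16, 2.5) is absent (z outside [5, 13]); Combining (union): the 2 present regions are separate (no shared area or edge), so areas and boundary lengths simply add and each stays a separate island — area = 566.44 mm². Checking containment: at z = 18.24 the cross-section extends beyond the z = 4.56 cross-section by about 196.00 mm².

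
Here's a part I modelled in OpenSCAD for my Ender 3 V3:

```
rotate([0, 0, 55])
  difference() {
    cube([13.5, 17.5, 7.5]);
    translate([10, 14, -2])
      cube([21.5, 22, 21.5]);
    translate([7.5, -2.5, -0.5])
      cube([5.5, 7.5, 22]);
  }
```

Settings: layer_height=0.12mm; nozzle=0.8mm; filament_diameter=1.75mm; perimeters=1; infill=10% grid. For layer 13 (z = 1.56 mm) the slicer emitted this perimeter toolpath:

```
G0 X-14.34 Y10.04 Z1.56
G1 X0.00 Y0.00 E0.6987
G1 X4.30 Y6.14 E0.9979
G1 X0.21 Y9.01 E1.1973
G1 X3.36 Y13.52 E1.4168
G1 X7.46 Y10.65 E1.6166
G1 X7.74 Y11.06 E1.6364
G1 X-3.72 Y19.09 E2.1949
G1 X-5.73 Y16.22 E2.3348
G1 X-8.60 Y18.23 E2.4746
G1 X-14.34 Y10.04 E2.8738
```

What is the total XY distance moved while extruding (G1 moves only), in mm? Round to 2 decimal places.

72.00 mm

Sum the Euclidean lengths of each G1 segment: total = 72.00 mm.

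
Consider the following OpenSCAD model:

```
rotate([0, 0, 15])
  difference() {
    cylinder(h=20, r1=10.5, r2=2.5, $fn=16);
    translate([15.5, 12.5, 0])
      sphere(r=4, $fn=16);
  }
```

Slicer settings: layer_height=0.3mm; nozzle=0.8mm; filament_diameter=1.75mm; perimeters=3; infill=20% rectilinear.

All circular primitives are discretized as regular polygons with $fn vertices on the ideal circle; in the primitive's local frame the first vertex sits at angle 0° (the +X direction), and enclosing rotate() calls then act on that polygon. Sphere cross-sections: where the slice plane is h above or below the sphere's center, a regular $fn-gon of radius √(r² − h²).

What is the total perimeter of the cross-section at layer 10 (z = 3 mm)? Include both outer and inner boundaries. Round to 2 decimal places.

58.06 mm

At z = 3 mm: the cone (r1=10.5→r2=2.5) has section circumradius 9.300 here — a regular 16-gon (perimeter = 2·16·9.300·sin(180°/16) = 58.06 mm); the r=4 sphere at (15.5, 12.5) contributes a regular 16-gon of circumradius √(4²−3²) = 2.646 (perimeter = 2·16·2.646·sin(180°/16) = 16.52 mm); After the difference (first − rest): starting from the cone, the r=4 sphere at (15.5, 12.5) misses the remaining region (no effect) — boundary = 58.06 mm; (rotated 15° about Z; rotation is an isometry so areas/perimeters/island counts are preserved). Overall, the cross-section is a single solid region. Total boundary length (outer) = 58.06 mm.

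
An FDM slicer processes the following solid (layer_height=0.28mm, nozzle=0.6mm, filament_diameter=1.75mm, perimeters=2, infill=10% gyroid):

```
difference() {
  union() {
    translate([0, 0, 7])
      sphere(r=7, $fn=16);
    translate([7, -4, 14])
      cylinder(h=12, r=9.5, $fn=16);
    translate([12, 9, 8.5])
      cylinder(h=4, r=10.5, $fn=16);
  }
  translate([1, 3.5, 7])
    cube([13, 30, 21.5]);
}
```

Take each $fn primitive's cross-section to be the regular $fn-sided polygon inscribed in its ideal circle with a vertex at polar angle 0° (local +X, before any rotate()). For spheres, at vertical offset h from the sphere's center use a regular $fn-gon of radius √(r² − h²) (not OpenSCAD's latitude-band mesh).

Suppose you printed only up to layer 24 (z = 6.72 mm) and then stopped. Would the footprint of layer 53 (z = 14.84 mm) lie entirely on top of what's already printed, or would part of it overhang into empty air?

part overhangs

Compare the two slices. At z = 6.72: the r=7 sphere slices to a regular 16-gon of circumradius 6.994 (√(r²−h²) with h=0.28 from center) (area = (16/2)·6.994²·sin(360°/16) = 149.77 mm²); the cylinder at (7, -4) is absent (z outside [14, 26]); the cylinder at (12, 9) is absent (z outside [8.5, 12.5]); Merging all regions: only the r=7 sphere is present, so the union is just that shape — area = 149.77 mm²; the cube at (1, 3.5) does not reach this height (z outside [7, 28.5]); Subtracting the remaining from the first: none of the subtracted shapes is present at this height, so that combined region is unchanged — area = 149.77 mm². At z = 14.84: the sphere does not reach this height (|z−center|=7.840 > r=7); the cylinder at (7, -4): section is a regular 16-gon, circumradius r=9.5 (area = (16/2)·9.500²·sin(360°/16) = 276.30 mm²); the cylinder at (12, 9) is absent (z outside [8.5, 12.5]); Combining (union): only the r=9.5 cylinder at (7, -4) is present, so the union is just that shape — area = 276.30 mm²; the 13×30 cube at (1, 3.5) contributes its full rectangle (area 390.00 mm²); After the difference (first − rest): starting from the result so far (276.30 mm²), the 13×30 cube at (1, 3.5) partially overlaps it — only the 14.35 mm² overlap (of its 390.00 mm²) is removed, clipping the outline — area = 261.94 mm². Checking containment: at z = 14.84 the cross-section extends beyond the z = 6.72 cross-section by about 185.78 mm².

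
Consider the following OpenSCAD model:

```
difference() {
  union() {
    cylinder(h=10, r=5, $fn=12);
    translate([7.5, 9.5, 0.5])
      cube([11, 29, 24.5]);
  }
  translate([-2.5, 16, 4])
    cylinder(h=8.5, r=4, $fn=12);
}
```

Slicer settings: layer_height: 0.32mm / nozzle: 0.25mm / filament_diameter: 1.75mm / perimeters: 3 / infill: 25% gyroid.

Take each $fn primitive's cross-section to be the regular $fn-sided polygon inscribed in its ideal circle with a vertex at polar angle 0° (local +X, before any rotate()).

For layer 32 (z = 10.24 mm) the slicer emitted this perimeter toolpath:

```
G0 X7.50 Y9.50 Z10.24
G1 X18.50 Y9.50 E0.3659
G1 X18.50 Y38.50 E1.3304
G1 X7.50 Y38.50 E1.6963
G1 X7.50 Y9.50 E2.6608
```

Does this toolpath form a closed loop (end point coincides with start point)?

Start point (G0): (7.50, 9.50). End point (last G1): the path returns to the start — closed.

yes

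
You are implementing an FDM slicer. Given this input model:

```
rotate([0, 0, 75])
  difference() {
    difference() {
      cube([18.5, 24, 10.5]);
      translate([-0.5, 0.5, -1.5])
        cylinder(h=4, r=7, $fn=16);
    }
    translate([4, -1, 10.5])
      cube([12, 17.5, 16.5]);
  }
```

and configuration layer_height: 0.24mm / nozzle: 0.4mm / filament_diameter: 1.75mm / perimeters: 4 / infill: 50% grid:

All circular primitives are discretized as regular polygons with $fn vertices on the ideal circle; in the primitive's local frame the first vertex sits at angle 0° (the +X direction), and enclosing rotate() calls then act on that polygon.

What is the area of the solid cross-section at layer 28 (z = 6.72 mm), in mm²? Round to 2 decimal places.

At z = 6.72 mm: the cube (footprint 18.5×24) is included at this height (area 444.00 mm²); the cylinder at (-0.5, 0.5) does not reach this height (z outside [-1.5, 2.5]); Taking the first minus the rest: none of the subtracted shapes is present at this height, so the 18.5×24 cube is unchanged — area = 444.00 mm²; the cube at (4, -1) is not intersected at this z (z outside [10.5, 27]); Taking the first minus the rest: none of the subtracted shapes is present at this height, so that combined region is unchanged — area = 444.00 mm²; (whole slice rotated 75° about Z — lengths, areas and connectivity unchanged). Overall, the cross-section is a single solid region. Net area = 444.00 mm².

444.00 mm²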